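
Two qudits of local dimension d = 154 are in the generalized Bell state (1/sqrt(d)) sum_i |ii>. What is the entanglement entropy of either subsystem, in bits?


For a maximally entangled state in d x d:
S = log2(d) = log2(154)
= 7.2668

7.2668


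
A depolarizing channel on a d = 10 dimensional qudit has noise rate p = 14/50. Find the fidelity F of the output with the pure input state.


F = (1-p) + p/d
= (1 - 0.2800) + 0.2800/10
= 0.7200 + 0.0280
= 0.7480

0.7480


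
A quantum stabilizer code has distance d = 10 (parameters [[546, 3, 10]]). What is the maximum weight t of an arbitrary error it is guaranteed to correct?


Code parameters: [[546, 3, 10]], distance d = 10.
Number of correctable errors = floor((d-1)/2)
= floor((10 - 1)/2)
= floor(9/2)
= 4

4


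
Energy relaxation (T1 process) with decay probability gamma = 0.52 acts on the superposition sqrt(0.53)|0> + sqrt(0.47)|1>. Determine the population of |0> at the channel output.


For amplitude damping with parameter gamma on state sqrt(a)|0> + sqrt(b)|1>:
alpha^2 = 0.53, beta^2 = 0.47
P(|0>) = alpha^2 + gamma * beta^2
= 0.53 + 0.52 * 0.47
= 0.53 + 0.2444
= 0.7744

0.7744


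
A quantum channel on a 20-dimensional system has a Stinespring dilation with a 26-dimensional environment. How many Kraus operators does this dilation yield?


Tracing out the environment in an orthonormal basis {|i>_E} gives Kraus operators K_i = <i|_E U |0>_E.
Number of Kraus operators = dim(H_env) = d_env
= 26

26


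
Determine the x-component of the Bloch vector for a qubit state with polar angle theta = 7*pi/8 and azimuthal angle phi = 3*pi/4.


theta = 2.7489, phi = 2.3562
r_x = sin(theta)*cos(phi) = 0.3827 * -0.7071
r_x = -0.2706

-0.2706


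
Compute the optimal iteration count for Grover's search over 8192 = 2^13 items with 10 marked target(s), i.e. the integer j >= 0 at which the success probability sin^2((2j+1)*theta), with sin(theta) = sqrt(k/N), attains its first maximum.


After j Grover iterations the success probability is P(j) = sin^2((2j+1)*theta), where sin(theta) = sqrt(k/N).
N = 2^13 = 8192, k = 10
sin(theta) = sqrt(k/N) = 0.03493856215
theta = arcsin(sqrt(k/N)) = 0.03494567432 rad
P(j) reaches its first maximum when (2j+1)*theta is as close as possible to pi/2, i.e. j = round(pi/(4*theta) - 1/2).
pi/(4*theta) - 1/2 = 21.9748
(For comparison, the common estimate pi/4 * sqrt(N/k) = 22.4794; the exact maximiser is used here.)
Optimal iterations = 22

22


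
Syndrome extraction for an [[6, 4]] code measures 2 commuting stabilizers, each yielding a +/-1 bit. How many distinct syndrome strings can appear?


Each stabilizer generator gives a binary (+1 or -1) measurement outcome.
With 2 independent generators:
Total syndromes = 2^2
= 4

4


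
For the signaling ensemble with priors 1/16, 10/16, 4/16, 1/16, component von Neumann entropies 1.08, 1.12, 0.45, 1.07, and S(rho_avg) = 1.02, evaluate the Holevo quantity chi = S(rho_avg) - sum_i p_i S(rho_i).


chi = S(rho) - sum_i p_i * S(rho_i)
Weighted entropy = 1/16 * 1.08 + 10/16 * 1.12 + 4/16 * 0.45 + 1/16 * 1.07
= 0.9469
chi = 1.02 - 0.9469
= 0.0731

0.0731


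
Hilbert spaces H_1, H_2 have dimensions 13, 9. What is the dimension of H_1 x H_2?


dim(H_1 x H_2) = 13 * 9
= 117

117


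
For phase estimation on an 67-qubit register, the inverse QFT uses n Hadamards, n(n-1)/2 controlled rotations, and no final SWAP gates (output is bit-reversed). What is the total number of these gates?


Hadamard gates: 67
Controlled rotations: n*(n-1)/2 = 67*66/2 = 2211
SWAP gates: 0 (omitted)
Total = 67 + 2211
= 2278

2278


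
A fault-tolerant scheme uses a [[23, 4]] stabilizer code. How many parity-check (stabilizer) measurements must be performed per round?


For an [[n,k]] stabilizer code:
Number of stabilizer generators = n - k
= 23 - 4
= 19

19


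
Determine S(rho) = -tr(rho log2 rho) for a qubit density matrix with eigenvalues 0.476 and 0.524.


S = -p*log2(p) - (1-p)*log2(1-p)
p = 0.4760, 1-p = 0.5240
= -0.4760 * log2(0.4760) - 0.5240 * log2(0.5240)
= -(-0.5098) - (-0.4886)
= 0.9983

0.9983


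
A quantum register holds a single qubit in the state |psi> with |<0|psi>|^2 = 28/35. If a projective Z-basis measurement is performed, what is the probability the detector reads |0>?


|alpha|^2 = 28/35 = 0.8000
|beta|^2 = 1 - 28/35 = 7/35 = 0.2000
P(|0>) = |alpha|^2 = 0.8000

0.8000


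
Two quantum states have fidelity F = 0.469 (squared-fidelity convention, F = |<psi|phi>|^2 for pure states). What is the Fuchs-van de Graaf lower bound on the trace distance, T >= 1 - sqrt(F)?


Fuchs-van de Graaf (squared-fidelity convention): 1 - sqrt(F) <= T <= sqrt(1 - F).
Lower bound: T >= 1 - sqrt(F)
sqrt(F) = sqrt(0.469) = 0.6848
T >= 1 - 0.6848
T >= 0.3152

0.3152


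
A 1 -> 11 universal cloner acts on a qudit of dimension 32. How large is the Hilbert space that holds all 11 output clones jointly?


Output space = H^(tensor 11) where dim(H) = 32
dim = 32^11
= 1024 (after 2 factors)
= 32768 (after 3 factors)
= 1048576 (after 4 factors)
= 33554432 (after 5 factors)
= 1073741824 (after 6 factors)
= 34359738368 (after 7 factors)
= 1099511627776 (after 8 factors)
= 35184372088832 (after 9 factors)
= 1125899906842624 (after 10 factors)
= 36028797018963968 (after 11 factors)
= 36028797018963968

36028797018963968


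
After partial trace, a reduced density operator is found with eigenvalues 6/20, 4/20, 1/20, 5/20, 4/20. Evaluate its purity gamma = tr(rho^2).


tr(rho^2) = sum of eigenvalues squared
= (6/20)^2 + (4/20)^2 + (1/20)^2 + (5/20)^2 + (4/20)^2
= (36 + 16 + 1 + 25 + 16) / 400
= 94/400
= 0.2350

0.2350


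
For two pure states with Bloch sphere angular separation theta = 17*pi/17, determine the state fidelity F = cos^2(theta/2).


For states separated by angle theta on Bloch sphere:
F = cos^2(theta/2)
theta = 17*pi/17 = 3.1416
theta/2 = 1.5708
cos(theta/2) = 0.0000
F = 0.0000

0.0000


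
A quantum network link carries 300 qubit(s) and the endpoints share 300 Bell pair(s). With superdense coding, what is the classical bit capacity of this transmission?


Superdense coding allows 2 classical bits per shared entangled pair.
300 pair(s) -> 2 * 300 = 600 classical bits

600


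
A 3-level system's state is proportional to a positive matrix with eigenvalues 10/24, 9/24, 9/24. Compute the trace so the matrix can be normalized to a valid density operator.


tr(M) = sum of eigenvalues
= 10/24 + 9/24 + 9/24
= 28/24
= 1.1667

1.1667


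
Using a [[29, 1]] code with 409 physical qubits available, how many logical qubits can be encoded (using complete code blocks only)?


Each code block uses 29 physical qubits for 1 logical qubit(s).
Number of complete blocks = floor(409 / 29) = 14
Logical qubits = 14 * 1
= 14

14


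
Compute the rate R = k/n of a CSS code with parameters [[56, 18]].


Code rate R = k/n
= 18/56
= 0.3214

0.3214


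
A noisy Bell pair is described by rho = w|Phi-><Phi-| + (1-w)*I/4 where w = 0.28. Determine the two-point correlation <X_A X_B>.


|Phi-> = (|00> - |11>)/sqrt(2)
For the pure Bell state, <X_A X_B> = -1 (Bell-state Pauli correlator).
The maximally-mixed part I/4 has tr(I/4 * P tensor P) = 0 for any traceless Pauli P.
So <X_A X_B>_rho = w * (-1) + (1 - w) * 0
= 0.28 * (-1)
= -0.2800

-0.2800


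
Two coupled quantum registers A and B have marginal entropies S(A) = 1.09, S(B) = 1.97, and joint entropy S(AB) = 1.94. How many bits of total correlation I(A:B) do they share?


I(A:B) = S(A) + S(B) - S(AB)
= 1.09 + 1.97 - 1.94
= 1.1200

1.1200


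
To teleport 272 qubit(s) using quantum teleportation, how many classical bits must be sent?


Quantum teleportation requires 2 classical bits per qubit teleported.
272 qubit(s) -> 2 * 272 = 544 classical bits

544


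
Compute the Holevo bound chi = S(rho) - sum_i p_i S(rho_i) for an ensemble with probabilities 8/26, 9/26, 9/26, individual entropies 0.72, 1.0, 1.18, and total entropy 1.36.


chi = S(rho) - sum_i p_i * S(rho_i)
Weighted entropy = 8/26 * 0.72 + 9/26 * 1.0 + 9/26 * 1.18
= 0.9762
chi = 1.36 - 0.9762
= 0.3838

0.3838


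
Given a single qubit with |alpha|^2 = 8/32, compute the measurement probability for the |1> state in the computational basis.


|alpha|^2 = 8/32 = 0.2500
|beta|^2 = 1 - 8/32 = 24/32 = 0.7500
P(|1>) = |beta|^2 = 0.7500

0.7500


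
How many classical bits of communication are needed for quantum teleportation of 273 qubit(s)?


Quantum teleportation requires 2 classical bits per qubit teleported.
273 qubit(s) -> 2 * 273 = 546 classical bits

546


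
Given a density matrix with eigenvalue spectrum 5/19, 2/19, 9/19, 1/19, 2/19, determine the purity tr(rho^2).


tr(rho^2) = sum of eigenvalues squared
= (5/19)^2 + (2/19)^2 + (9/19)^2 + (1/19)^2 + (2/19)^2
= (25 + 4 + 81 + 1 + 4) / 361
= 115/361
= 0.3186

0.3186


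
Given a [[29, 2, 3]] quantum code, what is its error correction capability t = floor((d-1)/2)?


Code parameters: [[29, 2, 3]], distance d = 3.
Number of correctable errors = floor((d-1)/2)
= floor((3 - 1)/2)
= floor(2/2)
= 1

1


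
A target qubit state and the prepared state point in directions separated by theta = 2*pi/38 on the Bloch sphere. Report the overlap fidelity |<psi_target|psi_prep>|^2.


For states separated by angle theta on Bloch sphere:
F = cos^2(theta/2)
theta = 2*pi/38 = 0.1653
theta/2 = 0.0827
cos(theta/2) = 0.9966
F = 0.9932

0.9932


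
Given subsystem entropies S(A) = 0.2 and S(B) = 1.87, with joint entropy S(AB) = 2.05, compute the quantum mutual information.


I(A:B) = S(A) + S(B) - S(AB)
= 0.2 + 1.87 - 2.05
= 0.0200

0.0200


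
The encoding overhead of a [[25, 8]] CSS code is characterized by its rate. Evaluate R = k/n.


Code rate R = k/n
= 8/25
= 0.3200

0.3200


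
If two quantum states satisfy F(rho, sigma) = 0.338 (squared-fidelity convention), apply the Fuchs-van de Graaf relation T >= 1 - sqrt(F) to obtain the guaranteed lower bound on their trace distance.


Fuchs-van de Graaf (squared-fidelity convention): 1 - sqrt(F) <= T <= sqrt(1 - F).
Lower bound: T >= 1 - sqrt(F)
sqrt(F) = sqrt(0.338) = 0.5814
T >= 1 - 0.5814
T >= 0.4186

0.4186


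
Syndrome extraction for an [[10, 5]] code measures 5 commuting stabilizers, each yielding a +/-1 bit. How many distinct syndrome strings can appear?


Each stabilizer generator gives a binary (+1 or -1) measurement outcome.
With 5 independent generators:
Total syndromes = 2^5
= 32

32


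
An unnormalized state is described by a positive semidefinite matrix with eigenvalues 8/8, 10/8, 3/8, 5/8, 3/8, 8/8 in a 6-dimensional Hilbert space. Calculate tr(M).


tr(M) = sum of eigenvalues
= 8/8 + 10/8 + 3/8 + 5/8 + 3/8 + 8/8
= 37/8
= 4.6250

4.6250


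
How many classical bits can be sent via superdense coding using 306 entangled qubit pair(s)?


Superdense coding allows 2 classical bits per shared entangled pair.
306 pair(s) -> 2 * 306 = 612 classical bits

612


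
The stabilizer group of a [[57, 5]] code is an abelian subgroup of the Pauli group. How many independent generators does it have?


For an [[n,k]] stabilizer code:
Number of stabilizer generators = n - k
= 57 - 5
= 52

52


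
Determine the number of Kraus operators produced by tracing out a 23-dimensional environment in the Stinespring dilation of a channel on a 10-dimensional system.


Tracing out the environment in an orthonormal basis {|i>_E} gives Kraus operators K_i = <i|_E U |0>_E.
Number of Kraus operators = dim(H_env) = d_env
= 23

23


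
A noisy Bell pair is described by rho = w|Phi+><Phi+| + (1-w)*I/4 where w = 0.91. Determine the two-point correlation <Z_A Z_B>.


|Phi+> = (|00> + |11>)/sqrt(2)
For the pure Bell state, <Z_A Z_B> = +1 (Bell-state Pauli correlator).
The maximally-mixed part I/4 has tr(I/4 * P tensor P) = 0 for any traceless Pauli P.
So <Z_A Z_B>_rho = w * (+1) + (1 - w) * 0
= 0.91 * (+1)
= 0.9100

0.9100


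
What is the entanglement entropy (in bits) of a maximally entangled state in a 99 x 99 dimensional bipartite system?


For a maximally entangled state in d x d:
S = log2(d) = log2(99)
= 6.6294

6.6294


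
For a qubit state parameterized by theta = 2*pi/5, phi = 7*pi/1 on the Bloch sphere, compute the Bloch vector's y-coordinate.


theta = 1.2566, phi = 21.9911
r_y = sin(theta)*sin(phi) = 0.9511 * 0.0000
r_y = 0.0000

0.0000


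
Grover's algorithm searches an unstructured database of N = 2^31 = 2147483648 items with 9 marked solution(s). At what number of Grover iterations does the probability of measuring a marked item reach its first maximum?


After j Grover iterations the success probability is P(j) = sin^2((2j+1)*theta), where sin(theta) = sqrt(k/N).
N = 2^31 = 2147483648, k = 9
sin(theta) = sqrt(k/N) = 6.473755931e-05
theta = arcsin(sqrt(k/N)) = 6.473755936e-05 rad
P(j) reaches its first maximum when (2j+1)*theta is as close as possible to pi/2, i.e. j = round(pi/(4*theta) - 1/2).
pi/(4*theta) - 1/2 = 12131.5323
(For comparison, the common estimate pi/4 * sqrt(N/k) = 12132.0323; the exact maximiser is used here.)
Optimal iterations = 12132

12132


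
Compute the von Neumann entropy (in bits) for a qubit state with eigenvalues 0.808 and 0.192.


S = -p*log2(p) - (1-p)*log2(1-p)
p = 0.8080, 1-p = 0.1920
= -0.8080 * log2(0.8080) - 0.1920 * log2(0.1920)
= -(-0.2485) - (-0.4571)
= 0.7056

0.7056


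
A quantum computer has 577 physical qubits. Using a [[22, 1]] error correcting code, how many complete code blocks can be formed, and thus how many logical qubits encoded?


Each code block uses 22 physical qubits for 1 logical qubit(s).
Number of complete blocks = floor(577 / 22) = 26
Logical qubits = 26 * 1
= 26

26


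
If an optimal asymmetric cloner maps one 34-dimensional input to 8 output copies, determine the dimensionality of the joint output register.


Output space = H^(tensor 8) where dim(H) = 34
dim = 34^8
= 1156 (after 2 factors)
= 39304 (after 3 factors)
= 1336336 (after 4 factors)
= 45435424 (after 5 factors)
= 1544804416 (after 6 factors)
= 52523350144 (after 7 factors)
= 1785793904896 (after 8 factors)
= 1785793904896

1785793904896


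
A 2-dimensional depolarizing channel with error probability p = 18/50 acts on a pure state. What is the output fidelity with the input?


F = (1-p) + p/d
= (1 - 0.3600) + 0.3600/2
= 0.6400 + 0.1800
= 0.8200

0.8200


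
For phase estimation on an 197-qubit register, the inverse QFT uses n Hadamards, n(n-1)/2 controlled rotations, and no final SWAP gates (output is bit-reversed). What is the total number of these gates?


Hadamard gates: 197
Controlled rotations: n*(n-1)/2 = 197*196/2 = 19306
SWAP gates: 0 (omitted)
Total = 197 + 19306
= 19503

19503


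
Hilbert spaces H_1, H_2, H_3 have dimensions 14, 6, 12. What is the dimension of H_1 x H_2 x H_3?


dim(H_1 x H_2 x H_3) = 14 * 6 * 12
= 84 * 12
= 1008

1008


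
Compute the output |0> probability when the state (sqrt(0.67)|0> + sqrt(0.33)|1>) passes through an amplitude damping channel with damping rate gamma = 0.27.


For amplitude damping with parameter gamma on state sqrt(a)|0> + sqrt(b)|1>:
alpha^2 = 0.67, beta^2 = 0.33
P(|0>) = alpha^2 + gamma * beta^2
= 0.67 + 0.27 * 0.33
= 0.67 + 0.0891
= 0.7591

0.7591


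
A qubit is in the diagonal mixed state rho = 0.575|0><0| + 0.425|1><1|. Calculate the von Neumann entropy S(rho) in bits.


S = -p*log2(p) - (1-p)*log2(1-p)
p = 0.5750, 1-p = 0.4250
= -0.5750 * log2(0.5750) - 0.4250 * log2(0.4250)
= -(-0.4591) - (-0.5246)
= 0.9837

0.9837


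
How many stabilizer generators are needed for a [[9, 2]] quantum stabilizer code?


For an [[n,k]] stabilizer code:
Number of stabilizer generators = n - k
= 9 - 2
= 7

7


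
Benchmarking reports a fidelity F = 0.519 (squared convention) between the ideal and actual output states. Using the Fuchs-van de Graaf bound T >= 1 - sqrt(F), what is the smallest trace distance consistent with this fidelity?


Fuchs-van de Graaf (squared-fidelity convention): 1 - sqrt(F) <= T <= sqrt(1 - F).
Lower bound: T >= 1 - sqrt(F)
sqrt(F) = sqrt(0.519) = 0.7204
T >= 1 - 0.7204
T >= 0.2796

0.2796


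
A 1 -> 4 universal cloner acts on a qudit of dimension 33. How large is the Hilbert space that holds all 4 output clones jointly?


Output space = H^(tensor 4) where dim(H) = 33
dim = 33^4
= 1089 (after 2 factors)
= 35937 (after 3 factors)
= 1185921 (after 4 factors)
= 1185921

1185921


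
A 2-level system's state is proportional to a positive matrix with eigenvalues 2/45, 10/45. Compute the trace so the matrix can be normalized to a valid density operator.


tr(M) = sum of eigenvalues
= 2/45 + 10/45
= 12/45
= 0.2667

0.2667


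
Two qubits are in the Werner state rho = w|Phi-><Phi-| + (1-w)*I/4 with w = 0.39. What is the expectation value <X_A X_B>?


|Phi-> = (|00> - |11>)/sqrt(2)
For the pure Bell state, <X_A X_B> = -1 (Bell-state Pauli correlator).
The maximally-mixed part I/4 has tr(I/4 * P tensor P) = 0 for any traceless Pauli P.
So <X_A X_B>_rho = w * (-1) + (1 - w) * 0
= 0.39 * (-1)
= -0.3900

-0.3900


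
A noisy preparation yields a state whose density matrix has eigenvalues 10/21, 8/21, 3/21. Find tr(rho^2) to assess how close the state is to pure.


tr(rho^2) = sum of eigenvalues squared
= (10/21)^2 + (8/21)^2 + (3/21)^2
= (100 + 64 + 9) / 441
= 173/441
= 0.3923

0.3923


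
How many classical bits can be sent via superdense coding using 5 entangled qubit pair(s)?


Superdense coding allows 2 classical bits per shared entangled pair.
5 pair(s) -> 2 * 5 = 10 classical bits

10


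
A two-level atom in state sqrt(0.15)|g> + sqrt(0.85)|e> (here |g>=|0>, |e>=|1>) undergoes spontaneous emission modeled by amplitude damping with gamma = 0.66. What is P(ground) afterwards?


For amplitude damping with parameter gamma on state sqrt(a)|0> + sqrt(b)|1>:
alpha^2 = 0.15, beta^2 = 0.85
P(|0>) = alpha^2 + gamma * beta^2
= 0.15 + 0.66 * 0.85
= 0.15 + 0.5610
= 0.7110

0.7110


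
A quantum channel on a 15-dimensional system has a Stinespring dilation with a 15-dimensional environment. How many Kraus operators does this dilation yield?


Tracing out the environment in an orthonormal basis {|i>_E} gives Kraus operators K_i = <i|_E U |0>_E.
Number of Kraus operators = dim(H_env) = d_env
= 15

15


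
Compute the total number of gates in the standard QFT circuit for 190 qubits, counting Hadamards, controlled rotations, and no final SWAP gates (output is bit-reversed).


Hadamard gates: 190
Controlled rotations: n*(n-1)/2 = 190*189/2 = 17955
SWAP gates: 0 (omitted)
Total = 190 + 17955
= 18145

18145


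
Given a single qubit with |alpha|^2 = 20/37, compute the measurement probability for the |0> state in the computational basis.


|alpha|^2 = 20/37 = 0.5405
|beta|^2 = 1 - 20/37 = 17/37 = 0.4595
P(|0>) = |alpha|^2 = 0.5405

0.5405


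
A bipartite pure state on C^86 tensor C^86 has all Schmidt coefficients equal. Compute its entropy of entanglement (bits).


For a maximally entangled state in d x d:
S = log2(d) = log2(86)
= 6.4263

6.4263


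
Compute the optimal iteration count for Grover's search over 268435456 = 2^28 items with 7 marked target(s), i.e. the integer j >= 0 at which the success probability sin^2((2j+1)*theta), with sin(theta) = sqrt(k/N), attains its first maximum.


After j Grover iterations the success probability is P(j) = sin^2((2j+1)*theta), where sin(theta) = sqrt(k/N).
N = 2^28 = 268435456, k = 7
sin(theta) = sqrt(k/N) = 0.0001614838447
theta = arcsin(sqrt(k/N)) = 0.0001614838454 rad
P(j) reaches its first maximum when (2j+1)*theta is as close as possible to pi/2, i.e. j = round(pi/(4*theta) - 1/2).
pi/(4*theta) - 1/2 = 4863.1330
(For comparison, the common estimate pi/4 * sqrt(N/k) = 4863.6330; the exact maximiser is used here.)
Optimal iterations = 4863

4863


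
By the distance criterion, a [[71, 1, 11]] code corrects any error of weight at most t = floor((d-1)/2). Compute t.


Code parameters: [[71, 1, 11]], distance d = 11.
Number of correctable errors = floor((d-1)/2)
= floor((11 - 1)/2)
= floor(10/2)
= 5

5


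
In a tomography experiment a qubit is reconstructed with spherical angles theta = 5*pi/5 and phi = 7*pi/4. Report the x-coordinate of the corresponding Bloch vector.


theta = 3.1416, phi = 5.4978
r_x = sin(theta)*cos(phi) = 0.0000 * 0.7071
r_x = 0.0000

0.0000


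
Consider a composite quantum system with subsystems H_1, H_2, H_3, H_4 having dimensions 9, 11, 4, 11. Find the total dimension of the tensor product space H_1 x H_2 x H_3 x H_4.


dim(H_1 x H_2 x H_3 x H_4) = 9 * 11 * 4 * 11
= 99 * 4 * 11
= 396 * 11
= 4356

4356


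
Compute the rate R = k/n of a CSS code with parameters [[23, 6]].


Code rate R = k/n
= 6/23
= 0.2609

0.2609


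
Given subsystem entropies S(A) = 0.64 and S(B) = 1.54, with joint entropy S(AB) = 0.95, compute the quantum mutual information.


I(A:B) = S(A) + S(B) - S(AB)
= 0.64 + 1.54 - 0.95
= 1.2300

1.2300


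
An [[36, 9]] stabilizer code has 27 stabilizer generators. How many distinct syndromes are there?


Each stabilizer generator gives a binary (+1 or -1) measurement outcome.
With 27 independent generators:
Total syndromes = 2^27
= 134217728

134217728


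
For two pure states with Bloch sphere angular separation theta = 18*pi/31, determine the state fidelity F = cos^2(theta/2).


For states separated by angle theta on Bloch sphere:
F = cos^2(theta/2)
theta = 18*pi/31 = 1.8242
theta/2 = 0.9121
cos(theta/2) = 0.6121
F = 0.3747

0.3747


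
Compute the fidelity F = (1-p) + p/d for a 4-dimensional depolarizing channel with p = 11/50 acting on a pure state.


F = (1-p) + p/d
= (1 - 0.2200) + 0.2200/4
= 0.7800 + 0.0550
= 0.8350

0.8350


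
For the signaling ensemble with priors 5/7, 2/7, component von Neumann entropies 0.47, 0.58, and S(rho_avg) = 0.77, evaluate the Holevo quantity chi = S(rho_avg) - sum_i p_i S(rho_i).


chi = S(rho) - sum_i p_i * S(rho_i)
Weighted entropy = 5/7 * 0.47 + 2/7 * 0.58
= 0.5014
chi = 0.77 - 0.5014
= 0.2686

0.2686


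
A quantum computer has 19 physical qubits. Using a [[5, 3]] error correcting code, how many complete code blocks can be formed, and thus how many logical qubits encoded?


Each code block uses 5 physical qubits for 3 logical qubit(s).
Number of complete blocks = floor(19 / 5) = 3
Logical qubits = 3 * 3
= 9

9


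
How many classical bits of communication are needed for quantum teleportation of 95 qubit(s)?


Quantum teleportation requires 2 classical bits per qubit teleported.
95 qubit(s) -> 2 * 95 = 190 classical bits

190


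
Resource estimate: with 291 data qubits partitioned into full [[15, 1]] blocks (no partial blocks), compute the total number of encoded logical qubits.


Each code block uses 15 physical qubits for 1 logical qubit(s).
Number of complete blocks = floor(291 / 15) = 19
Logical qubits = 19 * 1
= 19

19


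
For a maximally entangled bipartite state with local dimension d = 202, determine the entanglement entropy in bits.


For a maximally entangled state in d x d:
S = log2(d) = log2(202)
= 7.6582

7.6582


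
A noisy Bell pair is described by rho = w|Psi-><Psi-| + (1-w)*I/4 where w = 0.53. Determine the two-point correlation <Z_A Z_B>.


|Psi-> = (|01> - |10>)/sqrt(2)
For the pure Bell state, <Z_A Z_B> = -1 (Bell-state Pauli correlator).
The maximally-mixed part I/4 has tr(I/4 * P tensor P) = 0 for any traceless Pauli P.
So <Z_A Z_B>_rho = w * (-1) + (1 - w) * 0
= 0.53 * (-1)
= -0.5300

-0.5300


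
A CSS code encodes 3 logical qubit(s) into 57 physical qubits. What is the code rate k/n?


Code rate R = k/n
= 3/57
= 0.0526

0.0526


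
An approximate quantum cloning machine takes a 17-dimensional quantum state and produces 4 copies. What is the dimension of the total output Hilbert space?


Output space = H^(tensor 4) where dim(H) = 17
dim = 17^4
= 289 (after 2 factors)
= 4913 (after 3 factors)
= 83521 (after 4 factors)
= 83521

83521


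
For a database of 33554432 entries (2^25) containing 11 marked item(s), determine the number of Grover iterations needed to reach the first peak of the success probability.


After j Grover iterations the success probability is P(j) = sin^2((2j+1)*theta), where sin(theta) = sqrt(k/N).
N = 2^25 = 33554432, k = 11
sin(theta) = sqrt(k/N) = 0.0005725605176
theta = arcsin(sqrt(k/N)) = 0.0005725605488 rad
P(j) reaches its first maximum when (2j+1)*theta is as close as possible to pi/2, i.e. j = round(pi/(4*theta) - 1/2).
pi/(4*theta) - 1/2 = 1371.2294
(For comparison, the common estimate pi/4 * sqrt(N/k) = 1371.7295; the exact maximiser is used here.)
Optimal iterations = 1371

1371


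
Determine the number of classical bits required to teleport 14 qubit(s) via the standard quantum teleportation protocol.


Quantum teleportation requires 2 classical bits per qubit teleported.
14 qubit(s) -> 2 * 14 = 28 classical bits

28


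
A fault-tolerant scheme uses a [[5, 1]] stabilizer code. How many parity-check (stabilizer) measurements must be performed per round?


For an [[n,k]] stabilizer code:
Number of stabilizer generators = n - k
= 5 - 1
= 4

4


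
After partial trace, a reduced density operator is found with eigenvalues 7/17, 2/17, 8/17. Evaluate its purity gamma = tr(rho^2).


tr(rho^2) = sum of eigenvalues squared
= (7/17)^2 + (2/17)^2 + (8/17)^2
= (49 + 4 + 64) / 289
= 117/289
= 0.4048

0.4048


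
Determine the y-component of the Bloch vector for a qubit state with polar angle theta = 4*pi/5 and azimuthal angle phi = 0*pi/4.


theta = 2.5133, phi = 0.0000
r_y = sin(theta)*sin(phi) = 0.5878 * 0.0000
r_y = 0.0000

0.0000


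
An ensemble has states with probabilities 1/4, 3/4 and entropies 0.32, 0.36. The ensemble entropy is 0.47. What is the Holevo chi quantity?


chi = S(rho) - sum_i p_i * S(rho_i)
Weighted entropy = 1/4 * 0.32 + 3/4 * 0.36
= 0.3500
chi = 0.47 - 0.3500
= 0.1200

0.1200


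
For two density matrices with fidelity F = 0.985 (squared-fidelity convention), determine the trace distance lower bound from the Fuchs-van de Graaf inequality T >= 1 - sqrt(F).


Fuchs-van de Graaf (squared-fidelity convention): 1 - sqrt(F) <= T <= sqrt(1 - F).
Lower bound: T >= 1 - sqrt(F)
sqrt(F) = sqrt(0.985) = 0.9925
T >= 1 - 0.9925
T >= 0.0075

0.0075


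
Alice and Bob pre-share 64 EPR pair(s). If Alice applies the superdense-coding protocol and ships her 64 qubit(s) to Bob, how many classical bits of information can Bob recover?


Superdense coding allows 2 classical bits per shared entangled pair.
64 pair(s) -> 2 * 64 = 128 classical bits

128


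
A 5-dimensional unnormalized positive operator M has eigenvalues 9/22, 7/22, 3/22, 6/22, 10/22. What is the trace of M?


tr(M) = sum of eigenvalues
= 9/22 + 7/22 + 3/22 + 6/22 + 10/22
= 35/22
= 1.5909

1.5909


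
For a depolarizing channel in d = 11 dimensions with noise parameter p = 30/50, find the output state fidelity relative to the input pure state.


F = (1-p) + p/d
= (1 - 0.6000) + 0.6000/11
= 0.4000 + 0.0545
= 0.4545

0.4545


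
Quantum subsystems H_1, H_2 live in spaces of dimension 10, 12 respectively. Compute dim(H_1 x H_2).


dim(H_1 x H_2) = 10 * 12
= 120

120


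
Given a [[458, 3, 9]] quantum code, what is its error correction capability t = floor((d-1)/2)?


Code parameters: [[458, 3, 9]], distance d = 9.
Number of correctable errors = floor((d-1)/2)
= floor((9 - 1)/2)
= floor(8/2)
= 4

4


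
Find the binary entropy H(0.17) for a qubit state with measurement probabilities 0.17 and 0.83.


S = -p*log2(p) - (1-p)*log2(1-p)
p = 0.1700, 1-p = 0.8300
= -0.1700 * log2(0.1700) - 0.8300 * log2(0.8300)
= -(-0.4346) - (-0.2231)
= 0.6577

0.6577


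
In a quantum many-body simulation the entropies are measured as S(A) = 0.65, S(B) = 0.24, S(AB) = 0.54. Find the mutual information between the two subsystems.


I(A:B) = S(A) + S(B) - S(AB)
= 0.65 + 0.24 - 0.54
= 0.3500

0.3500


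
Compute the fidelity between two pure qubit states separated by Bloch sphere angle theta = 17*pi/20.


For states separated by angle theta on Bloch sphere:
F = cos^2(theta/2)
theta = 17*pi/20 = 2.6704
theta/2 = 1.3352
cos(theta/2) = 0.2334
F = 0.0545

0.0545


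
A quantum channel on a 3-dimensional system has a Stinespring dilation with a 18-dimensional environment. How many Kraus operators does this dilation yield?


Tracing out the environment in an orthonormal basis {|i>_E} gives Kraus operators K_i = <i|_E U |0>_E.
Number of Kraus operators = dim(H_env) = d_env
= 18

18


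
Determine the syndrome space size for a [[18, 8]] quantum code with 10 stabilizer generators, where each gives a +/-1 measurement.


Each stabilizer generator gives a binary (+1 or -1) measurement outcome.
With 10 independent generators:
Total syndromes = 2^10
= 1024

1024


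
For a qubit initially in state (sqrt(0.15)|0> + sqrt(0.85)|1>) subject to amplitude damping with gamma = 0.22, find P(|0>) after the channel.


For amplitude damping with parameter gamma on state sqrt(a)|0> + sqrt(b)|1>:
alpha^2 = 0.15, beta^2 = 0.85
P(|0>) = alpha^2 + gamma * beta^2
= 0.15 + 0.22 * 0.85
= 0.15 + 0.1870
= 0.3370

0.3370


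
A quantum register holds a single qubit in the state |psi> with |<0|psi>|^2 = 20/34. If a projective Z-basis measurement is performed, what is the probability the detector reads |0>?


|alpha|^2 = 20/34 = 0.5882
|beta|^2 = 1 - 20/34 = 14/34 = 0.4118
P(|0>) = |alpha|^2 = 0.5882

0.5882


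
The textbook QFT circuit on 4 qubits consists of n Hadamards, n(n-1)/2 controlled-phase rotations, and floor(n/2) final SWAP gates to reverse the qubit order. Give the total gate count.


Hadamard gates: 4
Controlled rotations: n*(n-1)/2 = 4*3/2 = 6
SWAP gates: floor(n/2) = floor(4/2) = 2
Total = 4 + 6 + 2
= 12

12


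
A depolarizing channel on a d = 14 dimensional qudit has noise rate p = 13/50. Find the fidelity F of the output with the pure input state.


F = (1-p) + p/d
= (1 - 0.2600) + 0.2600/14
= 0.7400 + 0.0186
= 0.7586

0.7586


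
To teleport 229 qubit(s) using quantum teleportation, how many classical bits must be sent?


Quantum teleportation requires 2 classical bits per qubit teleported.
229 qubit(s) -> 2 * 229 = 458 classical bits

458


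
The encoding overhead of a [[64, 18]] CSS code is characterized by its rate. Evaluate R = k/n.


Code rate R = k/n
= 18/64
= 0.2812

0.2812


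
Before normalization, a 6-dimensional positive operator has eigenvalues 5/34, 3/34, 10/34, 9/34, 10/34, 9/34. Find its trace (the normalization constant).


tr(M) = sum of eigenvalues
= 5/34 + 3/34 + 10/34 + 9/34 + 10/34 + 9/34
= 46/34
= 1.3529

1.3529


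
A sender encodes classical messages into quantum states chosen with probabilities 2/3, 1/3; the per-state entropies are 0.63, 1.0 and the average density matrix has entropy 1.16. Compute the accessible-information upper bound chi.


chi = S(rho) - sum_i p_i * S(rho_i)
Weighted entropy = 2/3 * 0.63 + 1/3 * 1.0
= 0.7533
chi = 1.16 - 0.7533
= 0.4067

0.4067


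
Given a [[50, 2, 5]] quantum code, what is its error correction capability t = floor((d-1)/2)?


Code parameters: [[50, 2, 5]], distance d = 5.
Number of correctable errors = floor((d-1)/2)
= floor((5 - 1)/2)
= floor(4/2)
= 2

2


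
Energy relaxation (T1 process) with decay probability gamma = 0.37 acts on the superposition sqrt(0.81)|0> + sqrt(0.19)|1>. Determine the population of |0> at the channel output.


For amplitude damping with parameter gamma on state sqrt(a)|0> + sqrt(b)|1>:
alpha^2 = 0.81, beta^2 = 0.19
P(|0>) = alpha^2 + gamma * beta^2
= 0.81 + 0.37 * 0.19
= 0.81 + 0.0703
= 0.8803

0.8803


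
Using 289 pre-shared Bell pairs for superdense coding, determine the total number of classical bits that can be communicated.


Superdense coding allows 2 classical bits per shared entangled pair.
289 pair(s) -> 2 * 289 = 578 classical bits

578


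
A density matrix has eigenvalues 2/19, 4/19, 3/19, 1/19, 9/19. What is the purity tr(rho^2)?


tr(rho^2) = sum of eigenvalues squared
= (2/19)^2 + (4/19)^2 + (3/19)^2 + (1/19)^2 + (9/19)^2
= (4 + 16 + 9 + 1 + 81) / 361
= 111/361
= 0.3075

0.3075


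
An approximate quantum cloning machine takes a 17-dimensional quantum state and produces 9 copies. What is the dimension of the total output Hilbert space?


Output space = H^(tensor 9) where dim(H) = 17
dim = 17^9
= 289 (after 2 factors)
= 4913 (after 3 factors)
= 83521 (after 4 factors)
= 1419857 (after 5 factors)
= 24137569 (after 6 factors)
= 410338673 (after 7 factors)
= 6975757441 (after 8 factors)
= 118587876497 (after 9 factors)
= 118587876497

118587876497


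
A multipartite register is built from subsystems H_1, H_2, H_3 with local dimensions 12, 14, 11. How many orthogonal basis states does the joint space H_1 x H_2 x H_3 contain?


dim(H_1 x H_2 x H_3) = 12 * 14 * 11
= 168 * 11
= 1848

1848


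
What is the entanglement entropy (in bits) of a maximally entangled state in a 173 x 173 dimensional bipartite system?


For a maximally entangled state in d x d:
S = log2(d) = log2(173)
= 7.4346

7.4346


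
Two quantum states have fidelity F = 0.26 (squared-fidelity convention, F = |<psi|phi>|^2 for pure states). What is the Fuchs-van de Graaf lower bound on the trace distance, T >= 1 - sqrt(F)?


Fuchs-van de Graaf (squared-fidelity convention): 1 - sqrt(F) <= T <= sqrt(1 - F).
Lower bound: T >= 1 - sqrt(F)
sqrt(F) = sqrt(0.26) = 0.5099
T >= 1 - 0.5099
T >= 0.4901

0.4901


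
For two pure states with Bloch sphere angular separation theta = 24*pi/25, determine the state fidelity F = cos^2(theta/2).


For states separated by angle theta on Bloch sphere:
F = cos^2(theta/2)
theta = 24*pi/25 = 3.0159
theta/2 = 1.5080
cos(theta/2) = 0.0628
F = 0.0039

0.0039


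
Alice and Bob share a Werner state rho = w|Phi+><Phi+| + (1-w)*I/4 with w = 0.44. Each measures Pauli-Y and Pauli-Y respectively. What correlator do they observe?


|Phi+> = (|00> + |11>)/sqrt(2)
For the pure Bell state, <Y_A Y_B> = -1 (Bell-state Pauli correlator).
The maximally-mixed part I/4 has tr(I/4 * P tensor P) = 0 for any traceless Pauli P.
So <Y_A Y_B>_rho = w * (-1) + (1 - w) * 0
= 0.44 * (-1)
= -0.4400

-0.4400


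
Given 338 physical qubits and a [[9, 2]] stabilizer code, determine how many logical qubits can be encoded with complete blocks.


Each code block uses 9 physical qubits for 2 logical qubit(s).
Number of complete blocks = floor(338 / 9) = 37
Logical qubits = 37 * 2
= 74

74


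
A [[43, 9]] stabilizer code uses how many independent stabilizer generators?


For an [[n,k]] stabilizer code:
Number of stabilizer generators = n - k
= 43 - 9
= 34

34


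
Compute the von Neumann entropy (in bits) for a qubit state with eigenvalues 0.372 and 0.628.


S = -p*log2(p) - (1-p)*log2(1-p)
p = 0.3720, 1-p = 0.6280
= -0.3720 * log2(0.3720) - 0.6280 * log2(0.6280)
= -(-0.5307) - (-0.4215)
= 0.9522

0.9522


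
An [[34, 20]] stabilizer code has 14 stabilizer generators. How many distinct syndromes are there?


Each stabilizer generator gives a binary (+1 or -1) measurement outcome.
With 14 independent generators:
Total syndromes = 2^14
= 16384

16384


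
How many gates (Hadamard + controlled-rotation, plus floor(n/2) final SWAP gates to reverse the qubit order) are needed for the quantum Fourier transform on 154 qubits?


Hadamard gates: 154
Controlled rotations: n*(n-1)/2 = 154*153/2 = 11781
SWAP gates: floor(n/2) = floor(154/2) = 77
Total = 154 + 11781 + 77
= 12012

12012


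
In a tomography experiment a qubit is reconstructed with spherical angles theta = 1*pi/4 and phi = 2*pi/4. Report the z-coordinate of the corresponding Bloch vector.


theta = 0.7854, phi = 1.5708
r_z = cos(theta) = 0.7071

0.7071


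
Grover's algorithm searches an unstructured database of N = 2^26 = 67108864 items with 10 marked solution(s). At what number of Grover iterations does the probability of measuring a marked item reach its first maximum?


After j Grover iterations the success probability is P(j) = sin^2((2j+1)*theta), where sin(theta) = sqrt(k/N).
N = 2^26 = 67108864, k = 10
sin(theta) = sqrt(k/N) = 0.0003860202222
theta = arcsin(sqrt(k/N)) = 0.0003860202318 rad
P(j) reaches its first maximum when (2j+1)*theta is as close as possible to pi/2, i.e. j = round(pi/(4*theta) - 1/2).
pi/(4*theta) - 1/2 = 2034.1036
(For comparison, the common estimate pi/4 * sqrt(N/k) = 2034.6037; the exact maximiser is used here.)
Optimal iterations = 2034

2034


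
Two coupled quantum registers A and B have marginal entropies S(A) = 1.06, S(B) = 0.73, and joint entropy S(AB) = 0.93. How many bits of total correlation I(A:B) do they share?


I(A:B) = S(A) + S(B) - S(AB)
= 1.06 + 0.73 - 0.93
= 0.8600

0.8600


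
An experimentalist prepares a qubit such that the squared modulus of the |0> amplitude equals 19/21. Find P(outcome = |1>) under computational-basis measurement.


|alpha|^2 = 19/21 = 0.9048
|beta|^2 = 1 - 19/21 = 2/21 = 0.0952
P(|1>) = |beta|^2 = 0.0952

0.0952


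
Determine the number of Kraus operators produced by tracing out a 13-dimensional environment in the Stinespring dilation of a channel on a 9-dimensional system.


Tracing out the environment in an orthonormal basis {|i>_E} gives Kraus operators K_i = <i|_E U |0>_E.
Number of Kraus operators = dim(H_env) = d_env
= 13

13


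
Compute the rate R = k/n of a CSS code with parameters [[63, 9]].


Code rate R = k/n
= 9/63
= 0.1429

0.1429


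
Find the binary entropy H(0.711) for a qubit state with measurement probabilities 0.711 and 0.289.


S = -p*log2(p) - (1-p)*log2(1-p)
p = 0.7110, 1-p = 0.2890
= -0.7110 * log2(0.7110) - 0.2890 * log2(0.2890)
= -(-0.3499) - (-0.5176)
= 0.8674

0.8674


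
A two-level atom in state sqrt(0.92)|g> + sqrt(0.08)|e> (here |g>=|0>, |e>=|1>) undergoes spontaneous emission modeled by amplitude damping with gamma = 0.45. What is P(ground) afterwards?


For amplitude damping with parameter gamma on state sqrt(a)|0> + sqrt(b)|1>:
alpha^2 = 0.92, beta^2 = 0.08
P(|0>) = alpha^2 + gamma * beta^2
= 0.92 + 0.45 * 0.08
= 0.92 + 0.0360
= 0.9560

0.9560


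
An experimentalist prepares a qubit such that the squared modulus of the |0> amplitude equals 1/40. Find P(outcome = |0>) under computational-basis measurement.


|alpha|^2 = 1/40 = 0.0250
|beta|^2 = 1 - 1/40 = 39/40 = 0.9750
P(|0>) = |alpha|^2 = 0.0250

0.0250


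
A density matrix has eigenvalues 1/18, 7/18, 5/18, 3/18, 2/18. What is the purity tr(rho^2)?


tr(rho^2) = sum of eigenvalues squared
= (1/18)^2 + (7/18)^2 + (5/18)^2 + (3/18)^2 + (2/18)^2
= (1 + 49 + 25 + 9 + 4) / 324
= 88/324
= 0.2716

0.2716


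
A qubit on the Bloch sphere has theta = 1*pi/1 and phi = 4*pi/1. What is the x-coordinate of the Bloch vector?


theta = 3.1416, phi = 12.5664
r_x = sin(theta)*cos(phi) = 0.0000 * 1.0000
r_x = 0.0000

0.0000


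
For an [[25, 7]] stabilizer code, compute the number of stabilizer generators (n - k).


For an [[n,k]] stabilizer code:
Number of stabilizer generators = n - k
= 25 - 7
= 18

18


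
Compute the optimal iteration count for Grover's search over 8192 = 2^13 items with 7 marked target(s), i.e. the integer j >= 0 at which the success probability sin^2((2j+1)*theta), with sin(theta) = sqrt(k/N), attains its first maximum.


After j Grover iterations the success probability is P(j) = sin^2((2j+1)*theta), where sin(theta) = sqrt(k/N).
N = 2^13 = 8192, k = 7
sin(theta) = sqrt(k/N) = 0.02923169833
theta = arcsin(sqrt(k/N)) = 0.02923586298 rad
P(j) reaches its first maximum when (2j+1)*theta is as close as possible to pi/2, i.e. j = round(pi/(4*theta) - 1/2).
pi/(4*theta) - 1/2 = 26.3642
(For comparison, the common estimate pi/4 * sqrt(N/k) = 26.8680; the exact maximiser is used here.)
Optimal iterations = 26

26


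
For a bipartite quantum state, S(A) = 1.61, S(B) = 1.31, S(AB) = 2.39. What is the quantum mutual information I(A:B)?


I(A:B) = S(A) + S(B) - S(AB)
= 1.61 + 1.31 - 2.39
= 0.5300

0.5300
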